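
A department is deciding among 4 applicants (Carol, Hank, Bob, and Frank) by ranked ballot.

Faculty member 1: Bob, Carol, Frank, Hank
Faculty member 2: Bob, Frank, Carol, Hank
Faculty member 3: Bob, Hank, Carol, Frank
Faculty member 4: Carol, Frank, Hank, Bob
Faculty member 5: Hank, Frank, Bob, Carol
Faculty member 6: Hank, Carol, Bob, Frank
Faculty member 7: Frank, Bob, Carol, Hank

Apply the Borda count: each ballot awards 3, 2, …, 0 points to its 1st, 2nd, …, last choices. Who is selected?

Borda scores:
  Carol: 2 + 1 + 1 + 3 + 0 + 2 + 1 = 10
  Hank: 0 + 0 + 2 + 1 + 3 + 3 + 0 = 9
  Bob: 3 + 3 + 3 + 0 + 1 + 1 + 2 = 13
  Frank: 1 + 2 + 0 + 2 + 2 + 0 + 3 = 10
Bob has the highest total.

Bob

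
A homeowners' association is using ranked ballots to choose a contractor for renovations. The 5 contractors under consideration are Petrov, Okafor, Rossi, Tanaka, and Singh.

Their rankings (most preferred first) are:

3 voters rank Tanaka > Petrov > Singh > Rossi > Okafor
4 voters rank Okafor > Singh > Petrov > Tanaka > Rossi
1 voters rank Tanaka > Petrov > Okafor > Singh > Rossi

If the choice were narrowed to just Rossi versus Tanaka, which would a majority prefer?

Tanaka

Ballots ranking Rossi above Tanaka: 0.
Ballots ranking Tanaka above Rossi: 3+4+1 = 8.
Tanaka wins the head-to-head, 8–0.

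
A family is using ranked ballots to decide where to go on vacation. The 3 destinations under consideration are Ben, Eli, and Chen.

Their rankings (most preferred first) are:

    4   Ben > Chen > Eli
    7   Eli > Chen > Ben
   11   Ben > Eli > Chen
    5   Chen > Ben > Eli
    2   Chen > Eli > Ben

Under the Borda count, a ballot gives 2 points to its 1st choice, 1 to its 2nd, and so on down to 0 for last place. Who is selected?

Ben

Borda scores:
  Ben: 4·2 + 7·0 + 11·2 + 5·1 + 2·0 = 35
  Eli: 4·0 + 7·2 + 11·1 + 5·0 + 2·1 = 27
  Chen: 4·1 + 7·1 + 11·0 + 5·2 + 2·2 = 25
Ben has the highest total.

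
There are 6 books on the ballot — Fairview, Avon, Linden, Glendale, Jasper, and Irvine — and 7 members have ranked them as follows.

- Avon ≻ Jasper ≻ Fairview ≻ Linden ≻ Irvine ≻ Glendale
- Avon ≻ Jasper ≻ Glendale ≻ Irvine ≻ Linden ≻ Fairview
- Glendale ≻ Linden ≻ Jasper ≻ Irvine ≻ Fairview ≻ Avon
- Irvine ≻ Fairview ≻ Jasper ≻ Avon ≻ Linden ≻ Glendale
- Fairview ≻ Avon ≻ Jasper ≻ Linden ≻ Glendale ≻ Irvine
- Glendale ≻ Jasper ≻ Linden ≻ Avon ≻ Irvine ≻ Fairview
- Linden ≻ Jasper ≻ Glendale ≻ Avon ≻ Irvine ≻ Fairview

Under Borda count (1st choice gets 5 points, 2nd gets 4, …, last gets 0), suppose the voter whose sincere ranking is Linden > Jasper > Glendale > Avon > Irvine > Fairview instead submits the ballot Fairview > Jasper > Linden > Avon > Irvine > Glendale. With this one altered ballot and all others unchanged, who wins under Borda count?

Jasper

Borda totals with the altered ballot: Fairview 18, Avon 20, Linden 16, Glendale 14, Jasper 25, Irvine 12.
The winner is unchanged: still Jasper.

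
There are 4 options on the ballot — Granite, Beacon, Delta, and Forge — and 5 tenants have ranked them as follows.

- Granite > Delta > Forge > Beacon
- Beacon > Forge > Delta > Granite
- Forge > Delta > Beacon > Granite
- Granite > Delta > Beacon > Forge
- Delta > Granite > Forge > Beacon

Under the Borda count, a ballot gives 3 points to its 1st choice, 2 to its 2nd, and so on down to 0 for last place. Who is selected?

Borda scores:
  Granite: 3 + 0 + 0 + 3 + 2 = 8
  Beacon: 0 + 3 + 1 + 1 + 0 = 5
  Delta: 2 + 1 + 2 + 2 + 3 = 10
  Forge: 1 + 2 + 3 + 0 + 1 = 7
Delta has the highest total.

Delta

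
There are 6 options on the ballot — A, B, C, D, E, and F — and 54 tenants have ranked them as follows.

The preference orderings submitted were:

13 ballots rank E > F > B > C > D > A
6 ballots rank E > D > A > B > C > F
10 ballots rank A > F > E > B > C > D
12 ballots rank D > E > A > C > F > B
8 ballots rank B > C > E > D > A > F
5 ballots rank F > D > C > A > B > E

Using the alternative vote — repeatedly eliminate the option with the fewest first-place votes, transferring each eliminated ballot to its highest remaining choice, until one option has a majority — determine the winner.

E

Round 1: E 19, D 12, A 10, B 8, F 5, C 0. C has the fewest and is eliminated.
Round 2: E 19, D 12, A 10, B 8, F 5. F has the fewest and is eliminated.
Round 3: E 19, D 17, A 10, B 8. B has the fewest and is eliminated.
Round 4: E 27, D 17, A 10. A has the fewest and is eliminated.
Round 5: E 37, D 17. E has a majority.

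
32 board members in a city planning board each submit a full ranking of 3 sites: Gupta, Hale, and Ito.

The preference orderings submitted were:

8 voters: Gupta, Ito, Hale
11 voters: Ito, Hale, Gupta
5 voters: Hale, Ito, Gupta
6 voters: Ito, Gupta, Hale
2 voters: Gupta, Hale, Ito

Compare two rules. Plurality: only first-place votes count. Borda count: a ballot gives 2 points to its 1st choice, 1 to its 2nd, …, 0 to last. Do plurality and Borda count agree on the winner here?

Yes

Plurality first-place counts: Gupta 10, Hale 5, Ito 17 → Ito.
Borda totals: Gupta 26, Hale 23, Ito 47 → Ito.
The two rules agree on Ito.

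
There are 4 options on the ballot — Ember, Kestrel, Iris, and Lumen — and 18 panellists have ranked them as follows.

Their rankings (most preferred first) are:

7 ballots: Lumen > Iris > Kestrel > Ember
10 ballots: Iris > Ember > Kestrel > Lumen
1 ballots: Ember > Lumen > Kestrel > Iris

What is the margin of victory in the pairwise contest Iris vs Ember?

16

Ballots ranking Iris above Ember: 7+10 = 17.
Ballots ranking Ember above Iris: 1.
Iris wins 17–1, a margin of 16.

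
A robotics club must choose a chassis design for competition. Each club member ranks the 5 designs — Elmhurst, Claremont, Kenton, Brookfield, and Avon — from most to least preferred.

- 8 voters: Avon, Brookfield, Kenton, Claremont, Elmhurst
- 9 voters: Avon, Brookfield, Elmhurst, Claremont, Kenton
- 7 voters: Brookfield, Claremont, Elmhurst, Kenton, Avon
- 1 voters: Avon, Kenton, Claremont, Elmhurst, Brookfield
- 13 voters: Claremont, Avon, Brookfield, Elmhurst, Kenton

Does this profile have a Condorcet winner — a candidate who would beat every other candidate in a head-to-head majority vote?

No

Head-to-head results (38 voters total):
Elmhurst vs Claremont: Claremont wins 29–9.
Elmhurst vs Kenton: Elmhurst wins 29–9.
Elmhurst vs Brookfield: Brookfield wins 37–1.
Elmhurst vs Avon: Avon wins 31–7.
Claremont vs Kenton: Claremont wins 29–9.
Claremont vs Brookfield: Brookfield wins 24–14.
Claremont vs Avon: Claremont wins 20–18.
Kenton vs Brookfield: Brookfield wins 37–1.
Kenton vs Avon: Avon wins 31–7.
Brookfield vs Avon: Avon wins 31–7.
No candidate beats all others: Claremont beats Avon beats Brookfield beats Claremont, a majority cycle.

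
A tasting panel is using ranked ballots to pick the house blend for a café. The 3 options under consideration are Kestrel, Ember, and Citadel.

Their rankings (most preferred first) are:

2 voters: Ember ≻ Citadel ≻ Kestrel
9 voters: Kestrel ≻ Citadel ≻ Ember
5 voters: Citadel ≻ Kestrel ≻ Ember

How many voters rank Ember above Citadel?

Ballots ranking Ember above Citadel: 2.
Ballots ranking Citadel above Ember: 9+5 = 14.
So 2 of 16 voters prefer Ember to Citadel.

2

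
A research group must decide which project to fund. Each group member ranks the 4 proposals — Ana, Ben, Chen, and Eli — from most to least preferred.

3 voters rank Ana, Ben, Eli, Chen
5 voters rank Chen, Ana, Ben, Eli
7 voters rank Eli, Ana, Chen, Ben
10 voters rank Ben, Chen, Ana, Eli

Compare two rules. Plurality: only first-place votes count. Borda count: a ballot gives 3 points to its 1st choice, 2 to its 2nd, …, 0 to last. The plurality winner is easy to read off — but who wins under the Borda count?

Plurality first-place counts: Ana 3, Ben 10, Chen 5, Eli 7 → Ben.
Borda totals: Ana 43, Ben 41, Chen 42, Eli 24 → Ana.

Ana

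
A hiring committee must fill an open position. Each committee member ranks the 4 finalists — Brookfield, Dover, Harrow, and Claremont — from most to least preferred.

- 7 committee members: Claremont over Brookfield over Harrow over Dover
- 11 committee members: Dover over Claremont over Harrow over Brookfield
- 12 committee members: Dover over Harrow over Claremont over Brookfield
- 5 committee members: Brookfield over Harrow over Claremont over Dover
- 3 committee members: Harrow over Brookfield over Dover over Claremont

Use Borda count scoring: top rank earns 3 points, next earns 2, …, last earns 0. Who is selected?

Borda scores:
  Brookfield: 7·2 + 11·0 + 12·0 + 5·3 + 3·2 = 35
  Dover: 7·0 + 11·3 + 12·3 + 5·0 + 3·1 = 72
  Harrow: 7·1 + 11·1 + 12·2 + 5·2 + 3·3 = 61
  Claremont: 7·3 + 11·2 + 12·1 + 5·1 + 3·0 = 60
Dover has the highest total.

Dover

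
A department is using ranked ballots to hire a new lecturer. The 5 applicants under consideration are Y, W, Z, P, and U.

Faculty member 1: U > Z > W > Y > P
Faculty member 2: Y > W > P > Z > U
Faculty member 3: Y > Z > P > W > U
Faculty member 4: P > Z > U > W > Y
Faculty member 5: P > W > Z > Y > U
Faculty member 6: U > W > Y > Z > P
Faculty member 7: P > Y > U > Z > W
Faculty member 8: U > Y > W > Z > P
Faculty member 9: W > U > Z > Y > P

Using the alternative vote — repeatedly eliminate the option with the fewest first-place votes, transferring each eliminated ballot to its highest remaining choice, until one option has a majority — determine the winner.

Round 1: P 3, U 3, Y 2, W 1, Z 0. Z has the fewest and is eliminated.
Round 2: P 3, U 3, Y 2, W 1. W has the fewest and is eliminated.
Round 3: U 4, P 3, Y 2. Y has the fewest and is eliminated.
Round 4: P 5, U 4. P has a majority.

P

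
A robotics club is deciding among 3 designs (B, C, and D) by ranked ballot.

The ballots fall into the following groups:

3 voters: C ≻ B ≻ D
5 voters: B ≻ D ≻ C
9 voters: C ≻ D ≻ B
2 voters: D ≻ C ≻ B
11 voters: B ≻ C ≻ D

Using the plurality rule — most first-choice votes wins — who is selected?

B

First-place vote totals:
  B: 16
  C: 12
  D: 2
B has the most first-place votes.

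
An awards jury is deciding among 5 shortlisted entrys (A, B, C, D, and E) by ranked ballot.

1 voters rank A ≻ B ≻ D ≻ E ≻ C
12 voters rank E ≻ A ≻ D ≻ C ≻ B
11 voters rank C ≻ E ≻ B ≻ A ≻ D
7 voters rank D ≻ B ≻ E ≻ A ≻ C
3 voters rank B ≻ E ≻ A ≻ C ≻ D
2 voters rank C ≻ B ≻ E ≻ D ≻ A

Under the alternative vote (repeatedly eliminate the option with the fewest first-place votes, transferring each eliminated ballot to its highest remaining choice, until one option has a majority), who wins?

E

Round 1: C 13, E 12, D 7, B 3, A 1. A has the fewest and is eliminated.
Round 2: C 13, E 12, D 7, B 4. B has the fewest and is eliminated.
Round 3: E 15, C 13, D 8. D has the fewest and is eliminated.
Round 4: E 23, C 13. E has a majority.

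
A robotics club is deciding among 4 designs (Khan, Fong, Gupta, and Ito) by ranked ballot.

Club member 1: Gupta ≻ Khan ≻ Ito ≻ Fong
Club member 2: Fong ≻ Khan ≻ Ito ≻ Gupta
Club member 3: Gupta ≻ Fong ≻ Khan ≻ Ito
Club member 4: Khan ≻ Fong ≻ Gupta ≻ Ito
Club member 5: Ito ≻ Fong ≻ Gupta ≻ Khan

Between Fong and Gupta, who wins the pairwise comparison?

Ballots ranking Fong above Gupta: 3.
Ballots ranking Gupta above Fong: 2.
Fong wins the head-to-head, 3–2.

Fong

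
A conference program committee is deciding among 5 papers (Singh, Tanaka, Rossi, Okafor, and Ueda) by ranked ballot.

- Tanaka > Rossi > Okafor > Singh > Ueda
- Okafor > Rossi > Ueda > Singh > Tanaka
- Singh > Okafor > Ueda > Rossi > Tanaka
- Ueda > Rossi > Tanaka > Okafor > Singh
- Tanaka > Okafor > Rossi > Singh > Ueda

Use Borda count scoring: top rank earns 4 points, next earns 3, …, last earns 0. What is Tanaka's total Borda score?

10

Borda scores:
  Singh: 1 + 1 + 4 + 0 + 1 = 7
  Tanaka: 4 + 0 + 0 + 2 + 4 = 10
  Rossi: 3 + 3 + 1 + 3 + 2 = 12
  Okafor: 2 + 4 + 3 + 1 + 3 = 13
  Ueda: 0 + 2 + 2 + 4 + 0 = 8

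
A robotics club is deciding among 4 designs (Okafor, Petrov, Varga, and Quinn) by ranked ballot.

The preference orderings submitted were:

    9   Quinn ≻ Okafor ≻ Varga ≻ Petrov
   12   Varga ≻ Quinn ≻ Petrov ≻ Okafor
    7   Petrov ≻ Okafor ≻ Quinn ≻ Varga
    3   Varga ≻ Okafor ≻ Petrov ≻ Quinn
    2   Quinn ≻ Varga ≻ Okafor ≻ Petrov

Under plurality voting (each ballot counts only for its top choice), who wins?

Varga

First-place vote totals:
  Okafor: 0
  Petrov: 7
  Varga: 15
  Quinn: 11
Varga has the most first-place votes.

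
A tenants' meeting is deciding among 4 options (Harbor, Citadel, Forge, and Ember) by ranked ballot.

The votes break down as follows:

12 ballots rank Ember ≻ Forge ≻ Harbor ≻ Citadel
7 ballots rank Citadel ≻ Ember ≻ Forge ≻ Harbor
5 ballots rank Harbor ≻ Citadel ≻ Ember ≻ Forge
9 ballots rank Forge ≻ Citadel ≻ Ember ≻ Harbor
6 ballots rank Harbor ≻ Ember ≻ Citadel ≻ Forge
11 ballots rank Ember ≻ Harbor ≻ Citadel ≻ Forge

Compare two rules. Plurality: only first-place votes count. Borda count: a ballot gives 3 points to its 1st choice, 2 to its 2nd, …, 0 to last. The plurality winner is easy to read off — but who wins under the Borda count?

Plurality first-place counts: Harbor 11, Citadel 7, Forge 9, Ember 23 → Ember.
Borda totals: Harbor 67, Citadel 66, Forge 58, Ember 109 → Ember.

Ember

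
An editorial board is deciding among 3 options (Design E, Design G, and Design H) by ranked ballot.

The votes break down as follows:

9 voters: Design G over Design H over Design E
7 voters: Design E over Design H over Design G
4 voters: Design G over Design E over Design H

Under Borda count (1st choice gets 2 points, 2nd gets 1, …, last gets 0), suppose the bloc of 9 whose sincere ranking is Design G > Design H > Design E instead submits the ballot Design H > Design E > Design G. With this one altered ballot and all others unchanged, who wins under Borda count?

Borda totals with the altered ballot: Design E 27, Design G 8, Design H 25.
The switch changes the winner from Design G to Design E.

Design E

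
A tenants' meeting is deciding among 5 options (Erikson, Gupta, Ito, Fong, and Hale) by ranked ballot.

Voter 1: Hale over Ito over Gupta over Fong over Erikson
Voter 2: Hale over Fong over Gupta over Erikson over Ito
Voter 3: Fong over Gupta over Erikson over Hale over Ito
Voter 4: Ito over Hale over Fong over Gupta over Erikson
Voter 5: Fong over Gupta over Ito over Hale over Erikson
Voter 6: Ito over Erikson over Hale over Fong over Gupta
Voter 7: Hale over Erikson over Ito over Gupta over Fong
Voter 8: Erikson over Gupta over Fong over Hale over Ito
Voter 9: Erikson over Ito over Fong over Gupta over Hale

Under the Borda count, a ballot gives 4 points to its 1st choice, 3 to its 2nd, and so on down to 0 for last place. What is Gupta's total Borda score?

Borda scores:
  Erikson: 0 + 1 + 2 + 0 + 0 + 3 + 3 + 4 + 4 = 17
  Gupta: 2 + 2 + 3 + 1 + 3 + 0 + 1 + 3 + 1 = 16
  Ito: 3 + 0 + 0 + 4 + 2 + 4 + 2 + 0 + 3 = 18
  Fong: 1 + 3 + 4 + 2 + 4 + 1 + 0 + 2 + 2 = 19
  Hale: 4 + 4 + 1 + 3 + 1 + 2 + 4 + 1 + 0 = 20

16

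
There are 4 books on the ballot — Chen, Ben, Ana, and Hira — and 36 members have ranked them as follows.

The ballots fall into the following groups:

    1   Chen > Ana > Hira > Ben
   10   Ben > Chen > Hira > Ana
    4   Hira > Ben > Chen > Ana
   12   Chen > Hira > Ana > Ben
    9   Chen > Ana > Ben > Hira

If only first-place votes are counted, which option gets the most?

Chen

First-place vote totals:
  Chen: 22
  Ben: 10
  Ana: 0
  Hira: 4
Chen has the most first-place votes.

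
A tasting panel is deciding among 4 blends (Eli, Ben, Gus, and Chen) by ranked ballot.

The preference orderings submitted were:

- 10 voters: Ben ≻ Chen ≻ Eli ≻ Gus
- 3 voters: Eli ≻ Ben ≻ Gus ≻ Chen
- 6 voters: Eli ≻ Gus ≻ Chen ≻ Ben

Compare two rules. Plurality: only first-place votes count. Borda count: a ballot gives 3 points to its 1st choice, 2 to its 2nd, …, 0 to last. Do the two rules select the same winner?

No

Plurality first-place counts: Eli 9, Ben 10, Gus 0, Chen 0 → Ben.
Borda totals: Eli 37, Ben 36, Gus 15, Chen 26 → Eli.
The two rules disagree: plurality picks Ben, Borda picks Eli.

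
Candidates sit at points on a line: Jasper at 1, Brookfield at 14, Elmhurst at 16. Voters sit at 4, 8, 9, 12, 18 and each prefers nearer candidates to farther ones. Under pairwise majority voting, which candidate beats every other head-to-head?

Brookfield

With single-peaked preferences on a line, the Condorcet winner is the candidate closest to the median voter.
The median voter (position 9) is closest to Brookfield at 14.
Check: Brookfield vs Elmhurst — voters closer to Brookfield: 4 of 5.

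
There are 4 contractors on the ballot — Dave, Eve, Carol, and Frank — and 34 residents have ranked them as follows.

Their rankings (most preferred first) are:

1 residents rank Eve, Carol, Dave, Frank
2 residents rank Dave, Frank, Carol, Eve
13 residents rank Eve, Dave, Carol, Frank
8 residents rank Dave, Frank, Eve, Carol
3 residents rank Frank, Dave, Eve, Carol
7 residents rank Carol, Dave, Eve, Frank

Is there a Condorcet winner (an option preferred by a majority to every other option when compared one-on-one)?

Yes

Head-to-head results (34 voters total):
Dave vs Eve: Dave wins 20–14.
Dave vs Carol: Dave wins 26–8.
Dave vs Frank: Dave wins 31–3.
Eve vs Carol: Eve wins 25–9.
Eve vs Frank: Eve wins 21–13.
Carol vs Frank: Carol wins 21–13.
Dave beats each rival — Eve (20–14), Carol (26–8), Frank (31–3) — so Dave is the Condorcet winner.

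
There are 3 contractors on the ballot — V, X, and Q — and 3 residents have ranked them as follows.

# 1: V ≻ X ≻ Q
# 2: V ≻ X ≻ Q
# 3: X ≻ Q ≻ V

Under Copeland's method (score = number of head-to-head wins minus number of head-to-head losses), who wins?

V

Pairwise results:
  V vs X: V wins 2–1.
  V vs Q: V wins 2–1.
  X vs Q: X wins 3–0.
Copeland scores (wins − losses):
  V: 2 − 0 = 2
  X: 1 − 1 = 0
  Q: 0 − 2 = -2
V has the best Copeland score.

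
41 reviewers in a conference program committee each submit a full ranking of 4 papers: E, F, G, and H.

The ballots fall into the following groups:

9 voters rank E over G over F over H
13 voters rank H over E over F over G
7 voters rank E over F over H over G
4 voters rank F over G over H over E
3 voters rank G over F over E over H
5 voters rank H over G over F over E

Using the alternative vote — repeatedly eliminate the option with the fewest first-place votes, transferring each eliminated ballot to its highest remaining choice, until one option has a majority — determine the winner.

Round 1: H 18, E 16, F 4, G 3. G has the fewest and is eliminated.
Round 2: H 18, E 16, F 7. F has the fewest and is eliminated.
Round 3: H 22, E 19. H has a majority.

H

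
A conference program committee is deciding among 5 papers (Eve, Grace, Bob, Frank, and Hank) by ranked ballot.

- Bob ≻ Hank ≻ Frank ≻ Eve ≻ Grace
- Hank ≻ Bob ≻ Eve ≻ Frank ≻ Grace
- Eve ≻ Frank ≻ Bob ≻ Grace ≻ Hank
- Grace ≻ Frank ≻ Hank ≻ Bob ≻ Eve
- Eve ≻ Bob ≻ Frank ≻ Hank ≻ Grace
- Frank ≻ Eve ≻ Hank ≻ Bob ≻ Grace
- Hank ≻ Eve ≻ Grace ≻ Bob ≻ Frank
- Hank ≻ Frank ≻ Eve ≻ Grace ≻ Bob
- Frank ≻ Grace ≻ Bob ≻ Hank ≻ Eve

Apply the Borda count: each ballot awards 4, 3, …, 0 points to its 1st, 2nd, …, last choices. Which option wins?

Frank

Borda scores:
  Eve: 1 + 2 + 4 + 0 + 4 + 3 + 3 + 2 + 0 = 19
  Grace: 0 + 0 + 1 + 4 + 0 + 0 + 2 + 1 + 3 = 11
  Bob: 4 + 3 + 2 + 1 + 3 + 1 + 1 + 0 + 2 = 17
  Frank: 2 + 1 + 3 + 3 + 2 + 4 + 0 + 3 + 4 = 22
  Hank: 3 + 4 + 0 + 2 + 1 + 2 + 4 + 4 + 1 = 21
Frank has the highest total.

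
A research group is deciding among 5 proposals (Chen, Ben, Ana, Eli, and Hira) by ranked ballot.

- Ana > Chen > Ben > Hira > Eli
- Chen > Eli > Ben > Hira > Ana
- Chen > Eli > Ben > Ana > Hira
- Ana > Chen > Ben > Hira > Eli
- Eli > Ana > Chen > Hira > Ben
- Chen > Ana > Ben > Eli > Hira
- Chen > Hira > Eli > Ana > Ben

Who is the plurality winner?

Chen

First-place vote totals:
  Chen: 4
  Ben: 0
  Ana: 2
  Eli: 1
  Hira: 0
Chen has the most first-place votes.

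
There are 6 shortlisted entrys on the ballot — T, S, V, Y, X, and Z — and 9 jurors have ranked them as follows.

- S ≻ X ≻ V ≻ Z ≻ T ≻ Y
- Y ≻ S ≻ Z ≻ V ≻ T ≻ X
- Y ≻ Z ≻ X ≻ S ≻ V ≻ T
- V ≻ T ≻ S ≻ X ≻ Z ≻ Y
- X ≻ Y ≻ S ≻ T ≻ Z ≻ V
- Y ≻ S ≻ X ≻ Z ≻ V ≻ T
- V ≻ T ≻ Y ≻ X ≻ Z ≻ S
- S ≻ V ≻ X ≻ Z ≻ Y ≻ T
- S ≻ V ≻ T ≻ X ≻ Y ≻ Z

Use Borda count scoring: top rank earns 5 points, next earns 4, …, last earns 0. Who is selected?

Borda scores:
  T: 1 + 1 + 0 + 4 + 2 + 0 + 4 + 0 + 3 = 15
  S: 5 + 4 + 2 + 3 + 3 + 4 + 0 + 5 + 5 = 31
  V: 3 + 2 + 1 + 5 + 0 + 1 + 5 + 4 + 4 = 25
  Y: 0 + 5 + 5 + 0 + 4 + 5 + 3 + 1 + 1 = 24
  X: 4 + 0 + 3 + 2 + 5 + 3 + 2 + 3 + 2 = 24
  Z: 2 + 3 + 4 + 1 + 1 + 2 + 1 + 2 + 0 = 16
S has the highest total.

S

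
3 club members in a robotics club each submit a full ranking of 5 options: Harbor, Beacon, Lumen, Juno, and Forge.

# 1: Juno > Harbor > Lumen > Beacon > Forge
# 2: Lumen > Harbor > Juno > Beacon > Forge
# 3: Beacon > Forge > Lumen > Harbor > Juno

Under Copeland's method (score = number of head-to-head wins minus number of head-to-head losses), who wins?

Pairwise results:
  Harbor vs Beacon: Harbor wins 2–1.
  Harbor vs Lumen: Lumen wins 2–1.
  Harbor vs Juno: Harbor wins 2–1.
  Harbor vs Forge: Harbor wins 2–1.
  Beacon vs Lumen: Lumen wins 2–1.
  Beacon vs Juno: Juno wins 2–1.
  Beacon vs Forge: Beacon wins 3–0.
  Lumen vs Juno: Lumen wins 2–1.
  Lumen vs Forge: Lumen wins 2–1.
  Juno vs Forge: Juno wins 2–1.
Copeland scores (wins − losses):
  Harbor: 3 − 1 = 2
  Beacon: 1 − 3 = -2
  Lumen: 4 − 0 = 4
  Juno: 2 − 2 = 0
  Forge: 0 − 4 = -4
Lumen has the best Copeland score.

Lumen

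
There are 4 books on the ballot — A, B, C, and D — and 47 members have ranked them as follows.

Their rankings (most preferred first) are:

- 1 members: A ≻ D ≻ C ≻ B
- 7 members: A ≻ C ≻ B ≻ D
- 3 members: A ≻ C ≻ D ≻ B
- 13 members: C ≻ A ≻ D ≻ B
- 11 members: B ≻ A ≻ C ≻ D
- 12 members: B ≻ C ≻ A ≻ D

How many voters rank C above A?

Ballots ranking C above A: 13+12 = 25.
Ballots ranking A above C: 1+7+3+11 = 22.
So 25 of 47 voters prefer C to A.

25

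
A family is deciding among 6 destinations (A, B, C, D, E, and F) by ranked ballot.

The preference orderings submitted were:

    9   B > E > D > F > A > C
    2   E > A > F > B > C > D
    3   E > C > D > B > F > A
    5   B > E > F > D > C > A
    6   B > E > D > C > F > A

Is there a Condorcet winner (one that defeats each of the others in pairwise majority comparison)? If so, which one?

B

Head-to-head results (25 voters total):
A vs B: B wins 23–2.
A vs C: C wins 14–11.
A vs D: D wins 23–2.
A vs E: E wins 25–0.
A vs F: F wins 23–2.
B vs C: B wins 22–3.
B vs D: B wins 22–3.
B vs E: B wins 20–5.
B vs F: B wins 23–2.
C vs D: D wins 20–5.
C vs E: E wins 25–0.
C vs F: F wins 16–9.
D vs E: E wins 25–0.
D vs F: D wins 18–7.
E vs F: E wins 25–0.
B beats each rival — A (23–2), C (22–3), D (22–3), E (20–5), F (23–2) — so B is the Condorcet winner.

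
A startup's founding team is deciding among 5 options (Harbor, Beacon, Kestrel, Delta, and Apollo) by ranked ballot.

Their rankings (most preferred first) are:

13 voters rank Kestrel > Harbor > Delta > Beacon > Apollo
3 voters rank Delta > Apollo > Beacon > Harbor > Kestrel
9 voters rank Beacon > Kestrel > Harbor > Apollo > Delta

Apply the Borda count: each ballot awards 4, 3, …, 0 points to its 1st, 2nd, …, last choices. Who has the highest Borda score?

Borda scores:
  Harbor: 13·3 + 3·1 + 9·2 = 60
  Beacon: 13·1 + 3·2 + 9·4 = 55
  Kestrel: 13·4 + 3·0 + 9·3 = 79
  Delta: 13·2 + 3·4 + 9·0 = 38
  Apollo: 13·0 + 3·3 + 9·1 = 18
Kestrel has the highest total.

Kestrel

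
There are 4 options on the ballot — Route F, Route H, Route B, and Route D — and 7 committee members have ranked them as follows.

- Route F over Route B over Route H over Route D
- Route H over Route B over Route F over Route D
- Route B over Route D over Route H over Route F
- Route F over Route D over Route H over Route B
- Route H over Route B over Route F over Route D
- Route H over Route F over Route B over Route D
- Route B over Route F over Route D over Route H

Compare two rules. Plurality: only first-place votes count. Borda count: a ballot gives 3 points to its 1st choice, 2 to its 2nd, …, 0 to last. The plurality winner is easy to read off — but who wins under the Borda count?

Plurality first-place counts: Route F 2, Route H 3, Route B 2, Route D 0 → Route H.
Borda totals: Route F 12, Route H 12, Route B 13, Route D 5 → Route B.

Route B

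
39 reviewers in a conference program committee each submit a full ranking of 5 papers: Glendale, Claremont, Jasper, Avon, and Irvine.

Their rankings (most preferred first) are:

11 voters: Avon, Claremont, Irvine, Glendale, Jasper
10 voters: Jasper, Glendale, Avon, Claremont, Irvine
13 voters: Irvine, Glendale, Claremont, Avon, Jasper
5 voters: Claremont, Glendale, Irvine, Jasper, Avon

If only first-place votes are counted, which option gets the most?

Irvine

First-place vote totals:
  Glendale: 0
  Claremont: 5
  Jasper: 10
  Avon: 11
  Irvine: 13
Irvine has the most first-place votes.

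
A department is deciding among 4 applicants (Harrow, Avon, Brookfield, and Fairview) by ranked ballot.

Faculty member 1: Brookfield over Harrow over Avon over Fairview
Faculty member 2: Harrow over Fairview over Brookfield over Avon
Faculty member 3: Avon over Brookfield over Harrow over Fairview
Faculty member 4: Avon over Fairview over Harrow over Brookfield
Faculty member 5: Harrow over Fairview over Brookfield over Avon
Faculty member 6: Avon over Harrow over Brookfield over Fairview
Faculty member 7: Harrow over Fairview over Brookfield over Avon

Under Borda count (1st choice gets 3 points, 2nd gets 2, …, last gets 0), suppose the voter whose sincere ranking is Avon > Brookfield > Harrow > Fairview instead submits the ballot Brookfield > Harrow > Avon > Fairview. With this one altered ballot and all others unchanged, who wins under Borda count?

Borda totals with the altered ballot: Harrow 16, Avon 8, Brookfield 10, Fairview 8.
The winner is unchanged: still Harrow.

Harrow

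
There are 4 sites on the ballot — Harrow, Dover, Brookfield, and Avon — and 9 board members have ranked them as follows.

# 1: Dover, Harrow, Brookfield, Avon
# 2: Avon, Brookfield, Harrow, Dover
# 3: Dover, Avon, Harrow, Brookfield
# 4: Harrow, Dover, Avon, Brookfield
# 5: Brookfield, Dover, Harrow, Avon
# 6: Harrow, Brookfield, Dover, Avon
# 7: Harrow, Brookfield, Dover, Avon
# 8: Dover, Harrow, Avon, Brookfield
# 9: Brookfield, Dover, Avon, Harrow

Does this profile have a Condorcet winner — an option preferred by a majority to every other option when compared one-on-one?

No

Head-to-head results (9 voters total):
Harrow vs Dover: Dover wins 5–4.
Harrow vs Brookfield: Harrow wins 6–3.
Harrow vs Avon: Harrow wins 6–3.
Dover vs Brookfield: Brookfield wins 5–4.
Dover vs Avon: Dover wins 8–1.
Brookfield vs Avon: Brookfield wins 5–4.
No candidate beats all others: Harrow beats Brookfield beats Dover beats Harrow, a majority cycle.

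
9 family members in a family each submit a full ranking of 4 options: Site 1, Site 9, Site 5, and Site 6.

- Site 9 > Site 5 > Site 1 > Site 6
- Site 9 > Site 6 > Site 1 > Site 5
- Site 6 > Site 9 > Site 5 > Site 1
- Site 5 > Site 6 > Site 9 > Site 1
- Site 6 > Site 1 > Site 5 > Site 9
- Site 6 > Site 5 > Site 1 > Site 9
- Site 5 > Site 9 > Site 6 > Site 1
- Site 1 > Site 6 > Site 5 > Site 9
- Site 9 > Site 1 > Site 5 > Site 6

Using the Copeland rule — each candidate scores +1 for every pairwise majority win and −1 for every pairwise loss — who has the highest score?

Site 6

Pairwise results:
  Site 1 vs Site 9: Site 9 wins 6–3.
  Site 1 vs Site 5: Site 5 wins 5–4.
  Site 1 vs Site 6: Site 6 wins 6–3.
  Site 9 vs Site 5: Site 5 wins 5–4.
  Site 9 vs Site 6: Site 6 wins 5–4.
  Site 5 vs Site 6: Site 6 wins 5–4.
Copeland scores (wins − losses):
  Site 1: 0 − 3 = -3
  Site 9: 1 − 2 = -1
  Site 5: 2 − 1 = 1
  Site 6: 3 − 0 = 3
Site 6 has the best Copeland score.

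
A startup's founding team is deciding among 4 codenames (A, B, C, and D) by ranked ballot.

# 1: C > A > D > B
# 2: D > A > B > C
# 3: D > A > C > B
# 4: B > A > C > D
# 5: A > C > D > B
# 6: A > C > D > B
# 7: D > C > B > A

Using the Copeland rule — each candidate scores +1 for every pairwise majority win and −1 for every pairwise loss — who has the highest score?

Pairwise results:
  A vs B: A wins 5–2.
  A vs C: A wins 5–2.
  A vs D: A wins 4–3.
  B vs C: C wins 5–2.
  B vs D: D wins 6–1.
  C vs D: C wins 4–3.
Copeland scores (wins − losses):
  A: 3 − 0 = 3
  B: 0 − 3 = -3
  C: 2 − 1 = 1
  D: 1 − 2 = -1
A has the best Copeland score.

A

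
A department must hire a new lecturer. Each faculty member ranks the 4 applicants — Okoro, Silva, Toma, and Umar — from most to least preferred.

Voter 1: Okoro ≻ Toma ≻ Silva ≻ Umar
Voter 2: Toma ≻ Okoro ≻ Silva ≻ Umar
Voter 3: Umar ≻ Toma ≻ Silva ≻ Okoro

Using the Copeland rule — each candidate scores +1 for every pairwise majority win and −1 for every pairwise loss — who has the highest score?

Pairwise results:
  Okoro vs Silva: Okoro wins 2–1.
  Okoro vs Toma: Toma wins 2–1.
  Okoro vs Umar: Okoro wins 2–1.
  Silva vs Toma: Toma wins 3–0.
  Silva vs Umar: Silva wins 2–1.
  Toma vs Umar: Toma wins 2–1.
Copeland scores (wins − losses):
  Okoro: 2 − 1 = 1
  Silva: 1 − 2 = -1
  Toma: 3 − 0 = 3
  Umar: 0 − 3 = -3
Toma has the best Copeland score.

Toma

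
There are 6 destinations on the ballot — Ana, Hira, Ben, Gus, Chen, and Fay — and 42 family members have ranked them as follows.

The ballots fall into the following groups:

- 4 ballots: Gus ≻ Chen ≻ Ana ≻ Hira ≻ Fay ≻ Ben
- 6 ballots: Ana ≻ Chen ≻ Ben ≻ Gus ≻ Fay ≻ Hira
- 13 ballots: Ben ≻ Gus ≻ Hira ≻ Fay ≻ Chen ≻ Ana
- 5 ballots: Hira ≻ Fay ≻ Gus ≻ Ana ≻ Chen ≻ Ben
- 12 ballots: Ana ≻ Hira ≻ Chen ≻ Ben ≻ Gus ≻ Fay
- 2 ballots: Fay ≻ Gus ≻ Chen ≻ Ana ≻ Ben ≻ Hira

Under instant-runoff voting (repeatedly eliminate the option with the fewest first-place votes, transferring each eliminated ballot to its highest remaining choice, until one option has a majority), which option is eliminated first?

Round 1: Ana 18, Ben 13, Hira 5, Gus 4, Fay 2, Chen 0. Chen has the fewest and is eliminated.
Round 2: Ana 18, Ben 13, Hira 5, Gus 4, Fay 2. Fay has the fewest and is eliminated.
Round 3: Ana 18, Ben 13, Gus 6, Hira 5. Hira has the fewest and is eliminated.
Round 4: Ana 18, Ben 13, Gus 11. Gus has the fewest and is eliminated.
Round 5: Ana 29, Ben 13. Ana has a majority.

Chen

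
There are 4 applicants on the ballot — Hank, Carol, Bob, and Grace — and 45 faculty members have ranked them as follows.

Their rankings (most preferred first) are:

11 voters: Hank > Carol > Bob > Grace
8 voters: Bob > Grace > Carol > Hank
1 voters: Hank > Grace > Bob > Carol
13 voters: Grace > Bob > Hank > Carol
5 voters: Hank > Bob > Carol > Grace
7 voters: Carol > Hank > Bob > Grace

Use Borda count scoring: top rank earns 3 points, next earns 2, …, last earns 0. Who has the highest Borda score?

Bob

Borda scores:
  Hank: 11·3 + 8·0 + 3 + 13·1 + 5·3 + 7·2 = 78
  Carol: 11·2 + 8·1 + 0 + 13·0 + 5·1 + 7·3 = 56
  Bob: 11·1 + 8·3 + 1 + 13·2 + 5·2 + 7·1 = 79
  Grace: 11·0 + 8·2 + 2 + 13·3 + 5·0 + 7·0 = 57
Bob has the highest total.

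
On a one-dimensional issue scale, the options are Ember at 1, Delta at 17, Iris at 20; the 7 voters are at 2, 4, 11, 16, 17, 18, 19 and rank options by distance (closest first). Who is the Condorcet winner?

Delta

With single-peaked preferences on a line, the Condorcet winner is the candidate closest to the median voter.
The median voter (position 16) is closest to Delta at 17.
Check: Delta vs Ember — voters closer to Delta: 5 of 7.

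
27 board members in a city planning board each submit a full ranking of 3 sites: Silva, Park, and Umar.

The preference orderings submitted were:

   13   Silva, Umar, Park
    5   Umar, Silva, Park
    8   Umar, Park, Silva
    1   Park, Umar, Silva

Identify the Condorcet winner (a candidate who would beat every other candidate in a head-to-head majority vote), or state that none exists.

Umar

Head-to-head results (27 voters total):
Silva vs Park: Silva wins 18–9.
Silva vs Umar: Umar wins 14–13.
Park vs Umar: Umar wins 26–1.
Umar beats each rival — Silva (14–13), Park (26–1) — so Umar is the Condorcet winner.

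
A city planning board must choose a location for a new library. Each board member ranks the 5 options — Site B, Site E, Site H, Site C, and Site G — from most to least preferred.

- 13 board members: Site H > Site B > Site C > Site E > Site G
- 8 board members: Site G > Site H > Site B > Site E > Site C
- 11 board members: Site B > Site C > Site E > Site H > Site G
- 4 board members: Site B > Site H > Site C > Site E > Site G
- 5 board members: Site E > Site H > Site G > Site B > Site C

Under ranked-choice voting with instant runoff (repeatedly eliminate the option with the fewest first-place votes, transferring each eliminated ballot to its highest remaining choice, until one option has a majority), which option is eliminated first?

Site C

Round 1: Site B 15, Site H 13, Site G 8, Site E 5, Site C 0. Site C has the fewest and is eliminated.
Round 2: Site B 15, Site H 13, Site G 8, Site E 5. Site E has the fewest and is eliminated.
Round 3: Site H 18, Site B 15, Site G 8. Site G has the fewest and is eliminated.
Round 4: Site H 26, Site B 15. Site H has a majority.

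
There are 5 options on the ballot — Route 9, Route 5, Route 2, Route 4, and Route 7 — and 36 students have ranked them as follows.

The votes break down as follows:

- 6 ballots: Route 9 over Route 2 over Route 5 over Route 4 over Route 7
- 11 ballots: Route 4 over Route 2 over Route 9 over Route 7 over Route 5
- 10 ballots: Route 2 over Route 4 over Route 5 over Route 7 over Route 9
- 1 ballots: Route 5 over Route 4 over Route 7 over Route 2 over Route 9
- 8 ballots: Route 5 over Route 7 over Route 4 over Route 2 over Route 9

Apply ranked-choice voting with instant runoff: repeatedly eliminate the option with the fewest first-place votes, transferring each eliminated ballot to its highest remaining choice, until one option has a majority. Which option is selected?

Round 1: Route 4 11, Route 2 10, Route 5 9, Route 9 6, Route 7 0. Route 7 has the fewest and is eliminated.
Round 2: Route 4 11, Route 2 10, Route 5 9, Route 9 6. Route 9 has the fewest and is eliminated.
Round 3: Route 2 16, Route 4 11, Route 5 9. Route 5 has the fewest and is eliminated.
Round 4: Route 4 20, Route 2 16. Route 4 has a majority.

Route 4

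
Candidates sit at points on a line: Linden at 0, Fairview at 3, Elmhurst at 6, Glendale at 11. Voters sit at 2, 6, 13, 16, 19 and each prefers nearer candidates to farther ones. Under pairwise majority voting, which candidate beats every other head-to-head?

Glendale

With single-peaked preferences on a line, the Condorcet winner is the candidate closest to the median voter.
The median voter (position 13) is closest to Glendale at 11.
Check: Glendale vs Fairview — voters closer to Glendale: 3 of 5.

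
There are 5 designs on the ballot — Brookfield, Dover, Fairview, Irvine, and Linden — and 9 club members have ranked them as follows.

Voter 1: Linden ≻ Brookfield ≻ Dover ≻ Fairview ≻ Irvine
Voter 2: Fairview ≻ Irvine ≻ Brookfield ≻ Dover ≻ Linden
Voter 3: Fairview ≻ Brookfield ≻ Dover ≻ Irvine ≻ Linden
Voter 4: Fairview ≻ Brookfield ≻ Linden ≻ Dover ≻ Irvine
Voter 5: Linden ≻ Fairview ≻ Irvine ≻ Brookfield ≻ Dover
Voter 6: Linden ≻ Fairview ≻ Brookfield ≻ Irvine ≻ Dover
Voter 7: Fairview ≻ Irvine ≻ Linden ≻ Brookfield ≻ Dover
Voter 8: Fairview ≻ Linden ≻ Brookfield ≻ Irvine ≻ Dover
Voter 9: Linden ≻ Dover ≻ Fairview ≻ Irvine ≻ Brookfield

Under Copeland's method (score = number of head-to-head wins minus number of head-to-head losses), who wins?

Fairview

Pairwise results:
  Brookfield vs Dover: Brookfield wins 8–1.
  Brookfield vs Fairview: Fairview wins 8–1.
  Brookfield vs Irvine: Brookfield wins 5–4.
  Brookfield vs Linden: Linden wins 6–3.
  Dover vs Fairview: Fairview wins 7–2.
  Dover vs Irvine: Irvine wins 5–4.
  Dover vs Linden: Linden wins 7–2.
  Fairview vs Irvine: Fairview wins 9–0.
  Fairview vs Linden: Fairview wins 5–4.
  Irvine vs Linden: Linden wins 6–3.
Copeland scores (wins − losses):
  Brookfield: 2 − 2 = 0
  Dover: 0 − 4 = -4
  Fairview: 4 − 0 = 4
  Irvine: 1 − 3 = -2
  Linden: 3 − 1 = 2
Fairview has the best Copeland score.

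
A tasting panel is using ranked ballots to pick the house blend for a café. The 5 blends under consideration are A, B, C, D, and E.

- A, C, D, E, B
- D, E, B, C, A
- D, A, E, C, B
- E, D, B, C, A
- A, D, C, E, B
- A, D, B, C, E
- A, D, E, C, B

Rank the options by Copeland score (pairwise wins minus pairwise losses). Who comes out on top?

Pairwise results:
  A vs B: A wins 5–2.
  A vs C: A wins 5–2.
  A vs D: A wins 4–3.
  A vs E: A wins 5–2.
  B vs C: C wins 4–3.
  B vs D: D wins 7–0.
  B vs E: E wins 6–1.
  C vs D: D wins 6–1.
  C vs E: E wins 4–3.
  D vs E: D wins 6–1.
Copeland scores (wins − losses):
  A: 4 − 0 = 4
  B: 0 − 4 = -4
  C: 1 − 3 = -2
  D: 3 − 1 = 2
  E: 2 − 2 = 0
A has the best Copeland score.

A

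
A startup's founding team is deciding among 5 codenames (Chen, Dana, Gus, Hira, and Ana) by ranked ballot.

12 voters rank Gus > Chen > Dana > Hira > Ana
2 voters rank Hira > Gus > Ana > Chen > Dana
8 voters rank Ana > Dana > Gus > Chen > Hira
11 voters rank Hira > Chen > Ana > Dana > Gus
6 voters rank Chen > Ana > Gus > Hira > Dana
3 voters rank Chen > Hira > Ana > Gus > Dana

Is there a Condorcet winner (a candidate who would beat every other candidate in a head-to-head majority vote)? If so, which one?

Head-to-head results (42 voters total):
Chen vs Dana: Chen wins 34–8.
Chen vs Gus: Gus wins 22–20.
Chen vs Hira: Chen wins 29–13.
Chen vs Ana: Chen wins 32–10.
Dana vs Gus: Gus wins 23–19.
Dana vs Hira: Hira wins 22–20.
Dana vs Ana: Ana wins 30–12.
Gus vs Hira: Gus wins 26–16.
Gus vs Ana: Ana wins 28–14.
Hira vs Ana: Hira wins 28–14.
No candidate beats all others: Chen beats Ana beats Gus beats Chen, a majority cycle.

None — there is no Condorcet winner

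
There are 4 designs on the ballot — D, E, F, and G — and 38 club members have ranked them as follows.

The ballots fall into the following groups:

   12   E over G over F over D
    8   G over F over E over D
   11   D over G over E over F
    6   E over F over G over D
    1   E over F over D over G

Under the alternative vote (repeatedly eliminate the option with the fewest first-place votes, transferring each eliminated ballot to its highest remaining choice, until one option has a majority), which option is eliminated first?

Round 1: E 19, D 11, G 8, F 0. F has the fewest and is eliminated.
Round 2: E 19, D 11, G 8. G has the fewest and is eliminated.
Round 3: E 27, D 11. E has a majority.

F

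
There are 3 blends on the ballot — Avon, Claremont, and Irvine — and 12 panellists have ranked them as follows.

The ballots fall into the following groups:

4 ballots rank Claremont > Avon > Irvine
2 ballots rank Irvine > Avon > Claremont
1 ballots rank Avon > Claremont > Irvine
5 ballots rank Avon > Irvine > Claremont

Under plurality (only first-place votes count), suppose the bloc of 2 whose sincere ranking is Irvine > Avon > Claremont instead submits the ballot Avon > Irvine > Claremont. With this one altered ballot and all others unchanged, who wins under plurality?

Avon

First-place totals with the altered ballot: Avon 8, Claremont 4, Irvine 0.
The winner is unchanged: still Avon.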